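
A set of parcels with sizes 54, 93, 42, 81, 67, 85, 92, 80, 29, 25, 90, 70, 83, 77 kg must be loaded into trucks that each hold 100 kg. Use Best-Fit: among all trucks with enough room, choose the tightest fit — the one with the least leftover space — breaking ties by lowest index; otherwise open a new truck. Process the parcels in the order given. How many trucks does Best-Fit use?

Put 54 kg in truck 1; 46 kg remain.
Put 93 kg in truck 2; 7 kg remain.
Put 42 kg in truck 1; 4 kg remain.
Put 81 kg in truck 3; 19 kg remain.
Put 67 kg in truck 4; 33 kg remain.
Put 85 kg in truck 5; 15 kg remain.
Put 92 kg in truck 6; 8 kg remain.
Put 80 kg in truck 7; 20 kg remain.
Put 29 kg in truck 4; 4 kg remain.
Put 25 kg in truck 8; 75 kg remain.
Put 90 kg in truck 9; 10 kg remain.
Put 70 kg in truck 8; 5 kg remain.
Put 83 kg in truck 10; 17 kg remain.
Put 77 kg in truck 11; 23 kg remain.
Final trucks: [54,42] [93] [81] [67,29] [85] [92] [80] [25,70] [90] [83] [77].

11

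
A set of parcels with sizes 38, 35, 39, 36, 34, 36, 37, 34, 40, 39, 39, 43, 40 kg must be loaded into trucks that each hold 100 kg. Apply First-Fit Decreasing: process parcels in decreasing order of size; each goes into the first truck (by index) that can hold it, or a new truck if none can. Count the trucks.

Sorted descending: 43, 40, 40, 39, 39, 39, 38, 37, 36, 36, 35, 34, 34.
43 kg → truck 1 (remaining 57 kg)
40 kg → truck 1 (remaining 17 kg)
40 kg → truck 2 (remaining 60 kg)
39 kg → truck 2 (remaining 21 kg)
39 kg → truck 3 (remaining 61 kg)
39 kg → truck 3 (remaining 22 kg)
38 kg → truck 4 (remaining 62 kg)
37 kg → truck 4 (remaining 25 kg)
36 kg → truck 5 (remaining 64 kg)
36 kg → truck 5 (remaining 28 kg)
35 kg → truck 6 (remaining 65 kg)
34 kg → truck 6 (remaining 31 kg)
34 kg → truck 7 (remaining 66 kg)

7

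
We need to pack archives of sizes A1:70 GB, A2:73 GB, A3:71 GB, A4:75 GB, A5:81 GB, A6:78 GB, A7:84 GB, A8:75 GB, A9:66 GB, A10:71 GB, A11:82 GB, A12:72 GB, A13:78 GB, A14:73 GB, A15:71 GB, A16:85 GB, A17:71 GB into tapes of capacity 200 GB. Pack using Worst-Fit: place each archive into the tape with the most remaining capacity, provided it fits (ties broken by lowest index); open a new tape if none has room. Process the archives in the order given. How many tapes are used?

9 tapes

A1 (70 GB) → tape 1 (remaining 130 GB)
A2 (73 GB) → tape 1 (remaining 57 GB)
A3 (71 GB) → tape 2 (remaining 129 GB)
A4 (75 GB) → tape 2 (remaining 54 GB)
A5 (81 GB) → tape 3 (remaining 119 GB)
A6 (78 GB) → tape 3 (remaining 41 GB)
A7 (84 GB) → tape 4 (remaining 116 GB)
A8 (75 GB) → tape 4 (remaining 41 GB)
A9 (66 GB) → tape 5 (remaining 134 GB)
A10 (71 GB) → tape 5 (remaining 63 GB)
A11 (82 GB) → tape 6 (remaining 118 GB)
A12 (72 GB) → tape 6 (remaining 46 GB)
A13 (78 GB) → tape 7 (remaining 122 GB)
A14 (73 GB) → tape 7 (remaining 49 GB)
A15 (71 GB) → tape 8 (remaining 129 GB)
A16 (85 GB) → tape 8 (remaining 44 GB)
A17 (71 GB) → tape 9 (remaining 129 GB)
Final tapes: [70,73] [71,75] [81,78] [84,75] [66,71] [82,72] [78,73] [71,85] [71].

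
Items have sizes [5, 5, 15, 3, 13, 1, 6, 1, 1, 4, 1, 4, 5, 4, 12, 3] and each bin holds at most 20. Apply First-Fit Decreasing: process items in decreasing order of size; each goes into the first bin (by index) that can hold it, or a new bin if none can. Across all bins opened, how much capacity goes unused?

17

Sorted descending: 15, 13, 12, 6, 5, 5, 5, 4, 4, 4, 3, 3, 1, 1, 1, 1.
15 → bin 1 (remaining 5)
13 → bin 2 (remaining 7)
12 → bin 3 (remaining 8)
6 → bin 2 (remaining 1)
5 → bin 1 (remaining 0)
5 → bin 3 (remaining 3)
5 → bin 4 (remaining 15)
4 → bin 4 (remaining 11)
4 → bin 4 (remaining 7)
4 → bin 4 (remaining 3)
3 → bin 3 (remaining 0)
3 → bin 4 (remaining 0)
1 → bin 2 (remaining 0)
1 → bin 5 (remaining 19)
1 → bin 5 (remaining 18)
1 → bin 5 (remaining 17)
5 bins × 20 = 100; used 83; unused 17.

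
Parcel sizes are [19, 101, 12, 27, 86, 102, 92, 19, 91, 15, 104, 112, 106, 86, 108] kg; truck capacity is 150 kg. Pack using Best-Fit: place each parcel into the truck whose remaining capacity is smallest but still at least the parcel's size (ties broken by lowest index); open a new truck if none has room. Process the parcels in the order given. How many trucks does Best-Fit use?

19 kg → truck 1 (remaining 131 kg)
101 kg → truck 1 (remaining 30 kg)
12 kg → truck 1 (remaining 18 kg)
27 kg → truck 2 (remaining 123 kg)
86 kg → truck 2 (remaining 37 kg)
102 kg → truck 3 (remaining 48 kg)
92 kg → truck 4 (remaining 58 kg)
19 kg → truck 2 (remaining 18 kg)
91 kg → truck 5 (remaining 59 kg)
15 kg → truck 1 (remaining 3 kg)
104 kg → truck 6 (remaining 46 kg)
112 kg → truck 7 (remaining 38 kg)
106 kg → truck 8 (remaining 44 kg)
86 kg → truck 9 (remaining 64 kg)
108 kg → truck 10 (remaining 42 kg)
Final trucks: [19,101,12,15] [27,86,19] [102] [92] [91] [104] [112] [106] [86] [108].

10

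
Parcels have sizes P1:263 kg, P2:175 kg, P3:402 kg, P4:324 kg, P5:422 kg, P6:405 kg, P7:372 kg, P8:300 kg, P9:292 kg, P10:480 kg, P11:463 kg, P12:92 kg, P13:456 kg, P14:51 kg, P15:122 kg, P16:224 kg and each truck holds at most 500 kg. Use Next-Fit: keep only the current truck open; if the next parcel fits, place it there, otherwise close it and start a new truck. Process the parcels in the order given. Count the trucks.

13 trucks

Put P1 (263 kg) in truck 1; 237 kg remain.
Put P2 (175 kg) in truck 1; 62 kg remain.
Put P3 (402 kg) in truck 2; 98 kg remain.
Put P4 (324 kg) in truck 3; 176 kg remain.
Put P5 (422 kg) in truck 4; 78 kg remain.
Put P6 (405 kg) in truck 5; 95 kg remain.
Put P7 (372 kg) in truck 6; 128 kg remain.
Put P8 (300 kg) in truck 7; 200 kg remain.
Put P9 (292 kg) in truck 8; 208 kg remain.
Put P10 (480 kg) in truck 9; 20 kg remain.
Put P11 (463 kg) in truck 10; 37 kg remain.
Put P12 (92 kg) in truck 11; 408 kg remain.
Put P13 (456 kg) in truck 12; 44 kg remain.
Put P14 (51 kg) in truck 13; 449 kg remain.
Put P15 (122 kg) in truck 13; 327 kg remain.
Put P16 (224 kg) in truck 13; 103 kg remain.
Final trucks: [263,175] [402] [324] [422] [405] [372] [300] [292] [480] [463] [92] [456] [51,122,224].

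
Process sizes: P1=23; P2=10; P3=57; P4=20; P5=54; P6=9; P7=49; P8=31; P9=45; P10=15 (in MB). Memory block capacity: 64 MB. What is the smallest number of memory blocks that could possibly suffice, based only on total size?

Total size = 23 + 10 + 57 + 20 + 54 + 9 + 49 + 31 + 45 + 15 = 313 MB.
⌈313 / 64⌉ = 5.

5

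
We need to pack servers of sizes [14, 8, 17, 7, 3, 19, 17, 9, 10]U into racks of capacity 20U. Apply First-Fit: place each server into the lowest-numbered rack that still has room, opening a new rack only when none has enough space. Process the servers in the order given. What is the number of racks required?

Put 14U in rack 1; 6U remain.
Put 8U in rack 2; 12U remain.
Put 17U in rack 3; 3U remain.
Put 7U in rack 2; 5U remain.
Put 3U in rack 1; 3U remain.
Put 19U in rack 4; 1U remain.
Put 17U in rack 5; 3U remain.
Put 9U in rack 6; 11U remain.
Put 10U in rack 6; 1U remain.
Final racks: [14,3] [8,7] [17] [19] [17] [9,10].

6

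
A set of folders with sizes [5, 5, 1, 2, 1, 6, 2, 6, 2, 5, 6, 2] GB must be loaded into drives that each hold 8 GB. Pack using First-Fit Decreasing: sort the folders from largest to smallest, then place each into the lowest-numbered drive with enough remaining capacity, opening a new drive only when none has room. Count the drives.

Sorted descending: 6, 6, 6, 5, 5, 5, 2, 2, 2, 2, 1, 1.
Put 6 GB in drive 1; 2 GB remain.
Put 6 GB in drive 2; 2 GB remain.
Put 6 GB in drive 3; 2 GB remain.
Put 5 GB in drive 4; 3 GB remain.
Put 5 GB in drive 5; 3 GB remain.
Put 5 GB in drive 6; 3 GB remain.
Put 2 GB in drive 1; 0 GB remain.
Put 2 GB in drive 2; 0 GB remain.
Put 2 GB in drive 3; 0 GB remain.
Put 2 GB in drive 4; 1 GB remain.
Put 1 GB in drive 4; 0 GB remain.
Put 1 GB in drive 5; 2 GB remain.

6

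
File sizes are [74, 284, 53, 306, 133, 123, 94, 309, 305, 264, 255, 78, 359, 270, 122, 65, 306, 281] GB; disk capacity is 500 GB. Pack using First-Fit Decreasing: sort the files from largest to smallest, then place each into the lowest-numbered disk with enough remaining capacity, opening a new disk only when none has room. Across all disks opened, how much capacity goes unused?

1319

Sorted descending: 359, 309, 306, 306, 305, 284, 281, 270, 264, 255, 133, 123, 122, 94, 78, 74, 65, 53.
Put 359 GB in disk 1; 141 GB remain.
Put 309 GB in disk 2; 191 GB remain.
Put 306 GB in disk 3; 194 GB remain.
Put 306 GB in disk 4; 194 GB remain.
Put 305 GB in disk 5; 195 GB remain.
Put 284 GB in disk 6; 216 GB remain.
Put 281 GB in disk 7; 219 GB remain.
Put 270 GB in disk 8; 230 GB remain.
Put 264 GB in disk 9; 236 GB remain.
Put 255 GB in disk 10; 245 GB remain.
Put 133 GB in disk 1; 8 GB remain.
Put 123 GB in disk 2; 68 GB remain.
Put 122 GB in disk 3; 72 GB remain.
Put 94 GB in disk 4; 100 GB remain.
Put 78 GB in disk 4; 22 GB remain.
Put 74 GB in disk 5; 121 GB remain.
Put 65 GB in disk 2; 3 GB remain.
Put 53 GB in disk 3; 19 GB remain.
10 disks × 500 GB = 5000 GB; used 3681 GB; unused 1319 GB.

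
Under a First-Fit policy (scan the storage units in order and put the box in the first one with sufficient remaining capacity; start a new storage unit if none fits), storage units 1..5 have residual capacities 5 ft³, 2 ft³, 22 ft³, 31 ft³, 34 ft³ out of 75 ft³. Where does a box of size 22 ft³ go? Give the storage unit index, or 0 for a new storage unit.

Storage units with room: storage unit 3 (22 ft³), storage unit 4 (31 ft³), storage unit 5 (34 ft³).
The first with room is storage unit 3.

3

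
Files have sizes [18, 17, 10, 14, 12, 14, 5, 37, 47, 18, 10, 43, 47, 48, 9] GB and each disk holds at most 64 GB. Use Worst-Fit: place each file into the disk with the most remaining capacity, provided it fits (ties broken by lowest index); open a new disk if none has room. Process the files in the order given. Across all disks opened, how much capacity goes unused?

Put 18 GB in disk 1; 46 GB remain.
Put 17 GB in disk 1; 29 GB remain.
Put 10 GB in disk 1; 19 GB remain.
Put 14 GB in disk 1; 5 GB remain.
Put 12 GB in disk 2; 52 GB remain.
Put 14 GB in disk 2; 38 GB remain.
Put 5 GB in disk 2; 33 GB remain.
Put 37 GB in disk 3; 27 GB remain.
Put 47 GB in disk 4; 17 GB remain.
Put 18 GB in disk 2; 15 GB remain.
Put 10 GB in disk 3; 17 GB remain.
Put 43 GB in disk 5; 21 GB remain.
Put 47 GB in disk 6; 17 GB remain.
Put 48 GB in disk 7; 16 GB remain.
Put 9 GB in disk 5; 12 GB remain.
7 disks × 64 GB = 448 GB; used 349 GB; unused 99 GB.

99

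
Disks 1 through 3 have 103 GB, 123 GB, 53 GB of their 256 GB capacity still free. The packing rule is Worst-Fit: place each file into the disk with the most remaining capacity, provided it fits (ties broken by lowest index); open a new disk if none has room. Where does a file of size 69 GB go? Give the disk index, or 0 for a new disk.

Disks with room: disk 1 (103 GB), disk 2 (123 GB).
Most room is disk 2 with 123 GB free.

2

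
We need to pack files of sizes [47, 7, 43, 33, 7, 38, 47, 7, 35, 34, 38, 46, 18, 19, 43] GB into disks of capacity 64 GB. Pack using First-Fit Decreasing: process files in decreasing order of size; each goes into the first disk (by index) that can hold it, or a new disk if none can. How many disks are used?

10 disks

Sorted descending: 47, 47, 46, 43, 43, 38, 38, 35, 34, 33, 19, 18, 7, 7, 7.
47 GB → disk 1 (remaining 17 GB)
47 GB → disk 2 (remaining 17 GB)
46 GB → disk 3 (remaining 18 GB)
43 GB → disk 4 (remaining 21 GB)
43 GB → disk 5 (remaining 21 GB)
38 GB → disk 6 (remaining 26 GB)
38 GB → disk 7 (remaining 26 GB)
35 GB → disk 8 (remaining 29 GB)
34 GB → disk 9 (remaining 30 GB)
33 GB → disk 10 (remaining 31 GB)
19 GB → disk 4 (remaining 2 GB)
18 GB → disk 3 (remaining 0 GB)
7 GB → disk 1 (remaining 10 GB)
7 GB → disk 1 (remaining 3 GB)
7 GB → disk 2 (remaining 10 GB)
Final disks: [47,7,7] [47,7] [46,18] [43,19] [43] [38] [38] [35] [34] [33].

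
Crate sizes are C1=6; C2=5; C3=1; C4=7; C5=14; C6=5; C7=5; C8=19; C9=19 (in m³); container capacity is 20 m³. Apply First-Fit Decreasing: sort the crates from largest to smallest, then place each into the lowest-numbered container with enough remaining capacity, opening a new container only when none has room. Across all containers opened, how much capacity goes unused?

Sorted descending: 19, 19, 14, 7, 6, 5, 5, 5, 1.
container 1: place 19 m³, 1 m³ left
container 2: place 19 m³, 1 m³ left
container 3: place 14 m³, 6 m³ left
container 4: place 7 m³, 13 m³ left
container 3: place 6 m³, 0 m³ left
container 4: place 5 m³, 8 m³ left
container 4: place 5 m³, 3 m³ left
container 5: place 5 m³, 15 m³ left
container 1: place 1 m³, 0 m³ left
5 containers × 20 m³ = 100 m³; used 81 m³; unused 19 m³.

19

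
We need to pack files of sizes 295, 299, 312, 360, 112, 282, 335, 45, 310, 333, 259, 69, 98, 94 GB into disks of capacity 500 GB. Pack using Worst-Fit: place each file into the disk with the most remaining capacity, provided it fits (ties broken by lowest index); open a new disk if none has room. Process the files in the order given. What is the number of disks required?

Put 295 GB in disk 1; 205 GB remain.
Put 299 GB in disk 2; 201 GB remain.
Put 312 GB in disk 3; 188 GB remain.
Put 360 GB in disk 4; 140 GB remain.
Put 112 GB in disk 1; 93 GB remain.
Put 282 GB in disk 5; 218 GB remain.
Put 335 GB in disk 6; 165 GB remain.
Put 45 GB in disk 5; 173 GB remain.
Put 310 GB in disk 7; 190 GB remain.
Put 333 GB in disk 8; 167 GB remain.
Put 259 GB in disk 9; 241 GB remain.
Put 69 GB in disk 9; 172 GB remain.
Put 98 GB in disk 2; 103 GB remain.
Put 94 GB in disk 7; 96 GB remain.
Final disks: [295,112] [299,98] [312] [360] [282,45] [335] [310,94] [333] [259,69].

9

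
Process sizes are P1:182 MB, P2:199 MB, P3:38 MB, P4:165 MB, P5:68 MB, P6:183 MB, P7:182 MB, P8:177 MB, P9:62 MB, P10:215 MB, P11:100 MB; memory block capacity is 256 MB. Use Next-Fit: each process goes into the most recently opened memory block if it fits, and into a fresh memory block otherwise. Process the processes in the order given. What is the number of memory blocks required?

8

P1 (182 MB) → memory block 1 (remaining 74 MB)
P2 (199 MB) → memory block 2 (remaining 57 MB)
P3 (38 MB) → memory block 2 (remaining 19 MB)
P4 (165 MB) → memory block 3 (remaining 91 MB)
P5 (68 MB) → memory block 3 (remaining 23 MB)
P6 (183 MB) → memory block 4 (remaining 73 MB)
P7 (182 MB) → memory block 5 (remaining 74 MB)
P8 (177 MB) → memory block 6 (remaining 79 MB)
P9 (62 MB) → memory block 6 (remaining 17 MB)
P10 (215 MB) → memory block 7 (remaining 41 MB)
P11 (100 MB) → memory block 8 (remaining 156 MB)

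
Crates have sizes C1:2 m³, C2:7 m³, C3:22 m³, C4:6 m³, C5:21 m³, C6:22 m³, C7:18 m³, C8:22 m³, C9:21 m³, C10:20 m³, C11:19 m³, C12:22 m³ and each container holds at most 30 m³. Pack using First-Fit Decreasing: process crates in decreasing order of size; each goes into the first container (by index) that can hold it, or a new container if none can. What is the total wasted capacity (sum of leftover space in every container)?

Sorted descending: 22, 22, 22, 22, 21, 21, 20, 19, 18, 7, 6, 2.
22 m³ → container 1 (remaining 8 m³)
22 m³ → container 2 (remaining 8 m³)
22 m³ → container 3 (remaining 8 m³)
22 m³ → container 4 (remaining 8 m³)
21 m³ → container 5 (remaining 9 m³)
21 m³ → container 6 (remaining 9 m³)
20 m³ → container 7 (remaining 10 m³)
19 m³ → container 8 (remaining 11 m³)
18 m³ → container 9 (remaining 12 m³)
7 m³ → container 1 (remaining 1 m³)
6 m³ → container 2 (remaining 2 m³)
2 m³ → container 2 (remaining 0 m³)
9 containers × 30 m³ = 270 m³; used 202 m³; unused 68 m³.

68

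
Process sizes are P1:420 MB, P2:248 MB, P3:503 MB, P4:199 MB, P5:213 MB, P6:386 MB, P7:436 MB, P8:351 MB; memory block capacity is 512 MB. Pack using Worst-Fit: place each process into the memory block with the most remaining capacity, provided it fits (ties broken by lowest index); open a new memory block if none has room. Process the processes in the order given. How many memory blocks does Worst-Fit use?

memory block 1: place P1 (420 MB), 92 MB left
memory block 2: place P2 (248 MB), 264 MB left
memory block 3: place P3 (503 MB), 9 MB left
memory block 2: place P4 (199 MB), 65 MB left
memory block 4: place P5 (213 MB), 299 MB left
memory block 5: place P6 (386 MB), 126 MB left
memory block 6: place P7 (436 MB), 76 MB left
memory block 7: place P8 (351 MB), 161 MB left

7 memory blocks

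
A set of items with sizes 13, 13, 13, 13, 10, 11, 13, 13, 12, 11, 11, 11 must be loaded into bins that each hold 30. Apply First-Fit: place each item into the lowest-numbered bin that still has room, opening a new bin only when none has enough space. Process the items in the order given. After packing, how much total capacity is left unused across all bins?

36

Put 13 in bin 1; 17 remain.
Put 13 in bin 1; 4 remain.
Put 13 in bin 2; 17 remain.
Put 13 in bin 2; 4 remain.
Put 10 in bin 3; 20 remain.
Put 11 in bin 3; 9 remain.
Put 13 in bin 4; 17 remain.
Put 13 in bin 4; 4 remain.
Put 12 in bin 5; 18 remain.
Put 11 in bin 5; 7 remain.
Put 11 in bin 6; 19 remain.
Put 11 in bin 6; 8 remain.
6 bins × 30 = 180; used 144; unused 36.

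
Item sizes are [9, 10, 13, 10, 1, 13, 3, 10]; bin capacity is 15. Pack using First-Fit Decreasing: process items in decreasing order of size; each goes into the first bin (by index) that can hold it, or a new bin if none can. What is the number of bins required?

Sorted descending: 13, 13, 10, 10, 10, 9, 3, 1.
Put 13 in bin 1; 2 remain.
Put 13 in bin 2; 2 remain.
Put 10 in bin 3; 5 remain.
Put 10 in bin 4; 5 remain.
Put 10 in bin 5; 5 remain.
Put 9 in bin 6; 6 remain.
Put 3 in bin 3; 2 remain.
Put 1 in bin 1; 1 remain.
Final bins: [13,1] [13] [10,3] [10] [10] [9].

6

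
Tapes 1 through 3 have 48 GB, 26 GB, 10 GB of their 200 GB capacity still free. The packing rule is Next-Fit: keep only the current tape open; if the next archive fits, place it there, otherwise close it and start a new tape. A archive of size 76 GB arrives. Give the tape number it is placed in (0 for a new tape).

0

Next-Fit only looks at tape 3, which has 10 GB free.
76 GB does not fit, so a new tape is opened.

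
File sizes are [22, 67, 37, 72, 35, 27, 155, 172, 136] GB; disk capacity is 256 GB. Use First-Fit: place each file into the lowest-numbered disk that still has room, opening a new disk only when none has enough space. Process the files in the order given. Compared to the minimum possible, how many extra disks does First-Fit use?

First-Fit: [22,67,37,72,35] [27,155] [172] [136] → 4 disks.
Total size 723 GB; any packing needs at least ⌈723/256⌉ = 3 disks.
An optimal packing achieves that bound: [172,72] [155,67,27] [136,37,35,22] → 3 disks.
Excess: 4 − 3 = 1.

1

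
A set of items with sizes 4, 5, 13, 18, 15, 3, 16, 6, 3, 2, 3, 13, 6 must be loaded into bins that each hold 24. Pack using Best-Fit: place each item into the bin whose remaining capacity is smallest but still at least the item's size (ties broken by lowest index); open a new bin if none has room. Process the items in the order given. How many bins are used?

5

bin 1: place 4, 20 left
bin 1: place 5, 15 left
bin 1: place 13, 2 left
bin 2: place 18, 6 left
bin 3: place 15, 9 left
bin 2: place 3, 3 left
bin 4: place 16, 8 left
bin 4: place 6, 2 left
bin 2: place 3, 0 left
bin 1: place 2, 0 left
bin 3: place 3, 6 left
bin 5: place 13, 11 left
bin 3: place 6, 0 left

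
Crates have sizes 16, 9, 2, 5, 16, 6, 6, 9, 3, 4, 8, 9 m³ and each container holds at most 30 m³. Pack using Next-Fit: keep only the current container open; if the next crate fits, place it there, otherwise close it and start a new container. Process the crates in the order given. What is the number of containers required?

Put 16 m³ in container 1; 14 m³ remain.
Put 9 m³ in container 1; 5 m³ remain.
Put 2 m³ in container 1; 3 m³ remain.
Put 5 m³ in container 2; 25 m³ remain.
Put 16 m³ in container 2; 9 m³ remain.
Put 6 m³ in container 2; 3 m³ remain.
Put 6 m³ in container 3; 24 m³ remain.
Put 9 m³ in container 3; 15 m³ remain.
Put 3 m³ in container 3; 12 m³ remain.
Put 4 m³ in container 3; 8 m³ remain.
Put 8 m³ in container 3; 0 m³ remain.
Put 9 m³ in container 4; 21 m³ remain.

4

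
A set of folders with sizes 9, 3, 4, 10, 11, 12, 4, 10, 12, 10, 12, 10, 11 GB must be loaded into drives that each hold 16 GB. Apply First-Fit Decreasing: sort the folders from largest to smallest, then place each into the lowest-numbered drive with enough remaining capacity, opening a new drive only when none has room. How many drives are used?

Sorted descending: 12, 12, 12, 11, 11, 10, 10, 10, 10, 9, 4, 4, 3.
12 GB → drive 1 (remaining 4 GB)
12 GB → drive 2 (remaining 4 GB)
12 GB → drive 3 (remaining 4 GB)
11 GB → drive 4 (remaining 5 GB)
11 GB → drive 5 (remaining 5 GB)
10 GB → drive 6 (remaining 6 GB)
10 GB → drive 7 (remaining 6 GB)
10 GB → drive 8 (remaining 6 GB)
10 GB → drive 9 (remaining 6 GB)
9 GB → drive 10 (remaining 7 GB)
4 GB → drive 1 (remaining 0 GB)
4 GB → drive 2 (remaining 0 GB)
3 GB → drive 3 (remaining 1 GB)

10 drives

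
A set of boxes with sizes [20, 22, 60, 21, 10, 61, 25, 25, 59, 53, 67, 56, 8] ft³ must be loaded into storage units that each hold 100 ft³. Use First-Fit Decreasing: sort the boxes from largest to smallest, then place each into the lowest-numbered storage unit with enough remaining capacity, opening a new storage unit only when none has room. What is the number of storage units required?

6

Sorted descending: 67, 61, 60, 59, 56, 53, 25, 25, 22, 21, 20, 10, 8.
67 ft³ → storage unit 1 (remaining 33 ft³)
61 ft³ → storage unit 2 (remaining 39 ft³)
60 ft³ → storage unit 3 (remaining 40 ft³)
59 ft³ → storage unit 4 (remaining 41 ft³)
56 ft³ → storage unit 5 (remaining 44 ft³)
53 ft³ → storage unit 6 (remaining 47 ft³)
25 ft³ → storage unit 1 (remaining 8 ft³)
25 ft³ → storage unit 2 (remaining 14 ft³)
22 ft³ → storage unit 3 (remaining 18 ft³)
21 ft³ → storage unit 4 (remaining 20 ft³)
20 ft³ → storage unit 4 (remaining 0 ft³)
10 ft³ → storage unit 2 (remaining 4 ft³)
8 ft³ → storage unit 1 (remaining 0 ft³)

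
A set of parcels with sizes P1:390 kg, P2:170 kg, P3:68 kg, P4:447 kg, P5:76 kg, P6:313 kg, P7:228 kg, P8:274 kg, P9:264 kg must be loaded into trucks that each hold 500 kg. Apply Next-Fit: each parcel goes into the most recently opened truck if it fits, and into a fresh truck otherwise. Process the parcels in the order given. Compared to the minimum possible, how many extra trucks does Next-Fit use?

Next-Fit: [390] [170,68] [447] [76,313] [228] [274] [264] → 7 trucks.
Total size 2230 kg; any packing needs at least ⌈2230/500⌉ = 5 trucks.
An optimal packing achieves that bound: [447] [390,76] [313,170] [274,68] [264,228] → 5 trucks.
Excess: 7 − 5 = 2.

2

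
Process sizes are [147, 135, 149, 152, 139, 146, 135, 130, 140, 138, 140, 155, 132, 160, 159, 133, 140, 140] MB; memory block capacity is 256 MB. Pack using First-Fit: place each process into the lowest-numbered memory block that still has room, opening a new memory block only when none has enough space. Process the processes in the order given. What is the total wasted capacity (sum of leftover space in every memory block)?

2038

147 MB → memory block 1 (remaining 109 MB)
135 MB → memory block 2 (remaining 121 MB)
149 MB → memory block 3 (remaining 107 MB)
152 MB → memory block 4 (remaining 104 MB)
139 MB → memory block 5 (remaining 117 MB)
146 MB → memory block 6 (remaining 110 MB)
135 MB → memory block 7 (remaining 121 MB)
130 MB → memory block 8 (remaining 126 MB)
140 MB → memory block 9 (remaining 116 MB)
138 MB → memory block 10 (remaining 118 MB)
140 MB → memory block 11 (remaining 116 MB)
155 MB → memory block 12 (remaining 101 MB)
132 MB → memory block 13 (remaining 124 MB)
160 MB → memory block 14 (remaining 96 MB)
159 MB → memory block 15 (remaining 97 MB)
133 MB → memory block 16 (remaining 123 MB)
140 MB → memory block 17 (remaining 116 MB)
140 MB → memory block 18 (remaining 116 MB)
18 memory blocks × 256 MB = 4608 MB; used 2570 MB; unused 2038 MB.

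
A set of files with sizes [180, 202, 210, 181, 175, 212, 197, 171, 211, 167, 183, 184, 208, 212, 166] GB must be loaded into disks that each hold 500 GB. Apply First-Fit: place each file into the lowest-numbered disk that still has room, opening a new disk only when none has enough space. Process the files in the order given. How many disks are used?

8

180 GB → disk 1 (remaining 320 GB)
202 GB → disk 1 (remaining 118 GB)
210 GB → disk 2 (remaining 290 GB)
181 GB → disk 2 (remaining 109 GB)
175 GB → disk 3 (remaining 325 GB)
212 GB → disk 3 (remaining 113 GB)
197 GB → disk 4 (remaining 303 GB)
171 GB → disk 4 (remaining 132 GB)
211 GB → disk 5 (remaining 289 GB)
167 GB → disk 5 (remaining 122 GB)
183 GB → disk 6 (remaining 317 GB)
184 GB → disk 6 (remaining 133 GB)
208 GB → disk 7 (remaining 292 GB)
212 GB → disk 7 (remaining 80 GB)
166 GB → disk 8 (remaining 334 GB)
Final disks: [180,202] [210,181] [175,212] [197,171] [211,167] [183,184] [208,212] [166].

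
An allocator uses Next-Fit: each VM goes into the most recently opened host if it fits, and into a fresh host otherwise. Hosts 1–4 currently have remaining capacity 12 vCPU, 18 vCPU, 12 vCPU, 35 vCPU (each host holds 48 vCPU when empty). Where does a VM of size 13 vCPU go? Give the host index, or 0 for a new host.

4

Next-Fit only looks at host 4, which has 35 vCPU free.
13 vCPU fits there.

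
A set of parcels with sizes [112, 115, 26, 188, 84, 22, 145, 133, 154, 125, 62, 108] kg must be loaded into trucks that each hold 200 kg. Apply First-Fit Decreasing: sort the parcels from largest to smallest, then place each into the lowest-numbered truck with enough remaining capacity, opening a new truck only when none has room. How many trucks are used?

Sorted descending: 188, 154, 145, 133, 125, 115, 112, 108, 84, 62, 26, 22.
188 kg → truck 1 (remaining 12 kg)
154 kg → truck 2 (remaining 46 kg)
145 kg → truck 3 (remaining 55 kg)
133 kg → truck 4 (remaining 67 kg)
125 kg → truck 5 (remaining 75 kg)
115 kg → truck 6 (remaining 85 kg)
112 kg → truck 7 (remaining 88 kg)
108 kg → truck 8 (remaining 92 kg)
84 kg → truck 6 (remaining 1 kg)
62 kg → truck 4 (remaining 5 kg)
26 kg → truck 2 (remaining 20 kg)
22 kg → truck 3 (remaining 33 kg)

8 trucks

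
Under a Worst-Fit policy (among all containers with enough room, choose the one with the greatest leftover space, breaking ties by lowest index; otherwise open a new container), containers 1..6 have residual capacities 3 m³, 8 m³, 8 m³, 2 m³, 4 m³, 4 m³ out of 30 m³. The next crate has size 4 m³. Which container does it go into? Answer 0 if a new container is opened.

2

Containers with room: container 2 (8 m³), container 3 (8 m³), container 5 (4 m³), container 6 (4 m³).
Most room is container 2 with 8 m³ free.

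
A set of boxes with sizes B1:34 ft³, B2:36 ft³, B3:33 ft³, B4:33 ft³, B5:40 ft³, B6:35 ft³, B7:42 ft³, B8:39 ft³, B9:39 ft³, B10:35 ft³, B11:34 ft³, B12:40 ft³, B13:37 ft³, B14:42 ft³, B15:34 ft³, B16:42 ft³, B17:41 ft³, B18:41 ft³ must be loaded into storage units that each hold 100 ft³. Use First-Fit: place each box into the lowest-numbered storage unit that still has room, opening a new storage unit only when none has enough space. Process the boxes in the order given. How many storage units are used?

Put B1 (34 ft³) in storage unit 1; 66 ft³ remain.
Put B2 (36 ft³) in storage unit 1; 30 ft³ remain.
Put B3 (33 ft³) in storage unit 2; 67 ft³ remain.
Put B4 (33 ft³) in storage unit 2; 34 ft³ remain.
Put B5 (40 ft³) in storage unit 3; 60 ft³ remain.
Put B6 (35 ft³) in storage unit 3; 25 ft³ remain.
Put B7 (42 ft³) in storage unit 4; 58 ft³ remain.
Put B8 (39 ft³) in storage unit 4; 19 ft³ remain.
Put B9 (39 ft³) in storage unit 5; 61 ft³ remain.
Put B10 (35 ft³) in storage unit 5; 26 ft³ remain.
Put B11 (34 ft³) in storage unit 2; 0 ft³ remain.
Put B12 (40 ft³) in storage unit 6; 60 ft³ remain.
Put B13 (37 ft³) in storage unit 6; 23 ft³ remain.
Put B14 (42 ft³) in storage unit 7; 58 ft³ remain.
Put B15 (34 ft³) in storage unit 7; 24 ft³ remain.
Put B16 (42 ft³) in storage unit 8; 58 ft³ remain.
Put B17 (41 ft³) in storage unit 8; 17 ft³ remain.
Put B18 (41 ft³) in storage unit 9; 59 ft³ remain.
Final storage units: [34,36] [33,33,34] [40,35] [42,39] [39,35] [40,37] [42,34] [42,41] [41].

9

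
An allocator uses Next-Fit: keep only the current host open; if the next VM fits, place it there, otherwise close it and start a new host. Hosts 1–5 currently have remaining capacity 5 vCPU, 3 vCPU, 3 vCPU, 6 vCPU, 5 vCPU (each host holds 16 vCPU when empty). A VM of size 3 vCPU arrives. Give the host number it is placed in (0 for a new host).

Next-Fit only looks at host 5, which has 5 vCPU free.
3 vCPU fits there.

5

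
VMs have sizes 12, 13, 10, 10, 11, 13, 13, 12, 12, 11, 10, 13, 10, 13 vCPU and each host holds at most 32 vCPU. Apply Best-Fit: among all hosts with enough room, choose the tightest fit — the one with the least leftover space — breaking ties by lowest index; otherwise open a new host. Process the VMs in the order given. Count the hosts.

6

Put 12 vCPU in host 1; 20 vCPU remain.
Put 13 vCPU in host 1; 7 vCPU remain.
Put 10 vCPU in host 2; 22 vCPU remain.
Put 10 vCPU in host 2; 12 vCPU remain.
Put 11 vCPU in host 2; 1 vCPU remain.
Put 13 vCPU in host 3; 19 vCPU remain.
Put 13 vCPU in host 3; 6 vCPU remain.
Put 12 vCPU in host 4; 20 vCPU remain.
Put 12 vCPU in host 4; 8 vCPU remain.
Put 11 vCPU in host 5; 21 vCPU remain.
Put 10 vCPU in host 5; 11 vCPU remain.
Put 13 vCPU in host 6; 19 vCPU remain.
Put 10 vCPU in host 5; 1 vCPU remain.
Put 13 vCPU in host 6; 6 vCPU remain.
Final hosts: [12,13] [10,10,11] [13,13] [12,12] [11,10,10] [13,13].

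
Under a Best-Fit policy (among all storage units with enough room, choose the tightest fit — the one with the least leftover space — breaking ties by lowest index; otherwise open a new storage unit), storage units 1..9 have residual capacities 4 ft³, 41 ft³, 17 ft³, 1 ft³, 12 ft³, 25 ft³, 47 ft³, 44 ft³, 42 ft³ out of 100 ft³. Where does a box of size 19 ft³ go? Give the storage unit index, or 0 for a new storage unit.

Storage units with room: storage unit 2 (41 ft³), storage unit 6 (25 ft³), storage unit 7 (47 ft³), storage unit 8 (44 ft³), storage unit 9 (42 ft³).
Tightest fit is storage unit 6 with 25 ft³ free.

6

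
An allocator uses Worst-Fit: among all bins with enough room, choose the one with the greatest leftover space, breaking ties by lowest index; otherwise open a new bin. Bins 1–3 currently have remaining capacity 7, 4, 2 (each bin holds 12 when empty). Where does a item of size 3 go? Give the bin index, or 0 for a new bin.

1

Bins with room: bin 1 (7), bin 2 (4).
Most room is bin 1 with 7 free.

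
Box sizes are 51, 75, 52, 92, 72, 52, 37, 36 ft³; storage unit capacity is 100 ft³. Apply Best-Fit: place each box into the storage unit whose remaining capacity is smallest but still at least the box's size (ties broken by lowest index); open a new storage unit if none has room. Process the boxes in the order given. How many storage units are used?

storage unit 1: place 51 ft³, 49 ft³ left
storage unit 2: place 75 ft³, 25 ft³ left
storage unit 3: place 52 ft³, 48 ft³ left
storage unit 4: place 92 ft³, 8 ft³ left
storage unit 5: place 72 ft³, 28 ft³ left
storage unit 6: place 52 ft³, 48 ft³ left
storage unit 3: place 37 ft³, 11 ft³ left
storage unit 6: place 36 ft³, 12 ft³ left

6 storage units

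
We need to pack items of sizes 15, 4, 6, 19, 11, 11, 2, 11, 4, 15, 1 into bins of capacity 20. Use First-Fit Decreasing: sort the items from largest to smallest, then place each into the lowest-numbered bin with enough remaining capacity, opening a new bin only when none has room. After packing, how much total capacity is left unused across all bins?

21

Sorted descending: 19, 15, 15, 11, 11, 11, 6, 4, 4, 2, 1.
19 → bin 1 (remaining 1)
15 → bin 2 (remaining 5)
15 → bin 3 (remaining 5)
11 → bin 4 (remaining 9)
11 → bin 5 (remaining 9)
11 → bin 6 (remaining 9)
6 → bin 4 (remaining 3)
4 → bin 2 (remaining 1)
4 → bin 3 (remaining 1)
2 → bin 4 (remaining 1)
1 → bin 1 (remaining 0)
6 bins × 20 = 120; used 99; unused 21.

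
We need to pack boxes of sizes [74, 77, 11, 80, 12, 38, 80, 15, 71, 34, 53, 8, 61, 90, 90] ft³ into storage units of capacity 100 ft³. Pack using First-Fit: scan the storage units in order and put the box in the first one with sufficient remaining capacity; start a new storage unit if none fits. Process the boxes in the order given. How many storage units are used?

10

storage unit 1: place 74 ft³, 26 ft³ left
storage unit 2: place 77 ft³, 23 ft³ left
storage unit 1: place 11 ft³, 15 ft³ left
storage unit 3: place 80 ft³, 20 ft³ left
storage unit 1: place 12 ft³, 3 ft³ left
storage unit 4: place 38 ft³, 62 ft³ left
storage unit 5: place 80 ft³, 20 ft³ left
storage unit 2: place 15 ft³, 8 ft³ left
storage unit 6: place 71 ft³, 29 ft³ left
storage unit 4: place 34 ft³, 28 ft³ left
storage unit 7: place 53 ft³, 47 ft³ left
storage unit 2: place 8 ft³, 0 ft³ left
storage unit 8: place 61 ft³, 39 ft³ left
storage unit 9: place 90 ft³, 10 ft³ left
storage unit 10: place 90 ft³, 10 ft³ left
Final storage units: [74,11,12] [77,15,8] [80] [38,34] [80] [71] [53] [61] [90] [90].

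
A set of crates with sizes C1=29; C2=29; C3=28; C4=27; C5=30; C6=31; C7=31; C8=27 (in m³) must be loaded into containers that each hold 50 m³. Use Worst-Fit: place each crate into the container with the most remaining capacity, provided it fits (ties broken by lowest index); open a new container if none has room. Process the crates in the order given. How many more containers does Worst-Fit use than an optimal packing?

0

Worst-Fit: [29] [29] [28] [27] [30] [31] [31] [27] → 8 containers.
8 crates exceed 25 m³ (half the capacity), and no two of those can share a container, so at least 8 containers are needed.
So 8 is already optimal.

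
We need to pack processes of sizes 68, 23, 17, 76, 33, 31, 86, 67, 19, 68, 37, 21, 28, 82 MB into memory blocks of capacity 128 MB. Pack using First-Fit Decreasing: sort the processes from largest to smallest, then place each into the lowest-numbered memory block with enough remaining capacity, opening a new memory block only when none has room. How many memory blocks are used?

6 memory blocks

Sorted descending: 86, 82, 76, 68, 68, 67, 37, 33, 31, 28, 23, 21, 19, 17.
86 MB → memory block 1 (remaining 42 MB)
82 MB → memory block 2 (remaining 46 MB)
76 MB → memory block 3 (remaining 52 MB)
68 MB → memory block 4 (remaining 60 MB)
68 MB → memory block 5 (remaining 60 MB)
67 MB → memory block 6 (remaining 61 MB)
37 MB → memory block 1 (remaining 5 MB)
33 MB → memory block 2 (remaining 13 MB)
31 MB → memory block 3 (remaining 21 MB)
28 MB → memory block 4 (remaining 32 MB)
23 MB → memory block 4 (remaining 9 MB)
21 MB → memory block 3 (remaining 0 MB)
19 MB → memory block 5 (remaining 41 MB)
17 MB → memory block 5 (remaining 24 MB)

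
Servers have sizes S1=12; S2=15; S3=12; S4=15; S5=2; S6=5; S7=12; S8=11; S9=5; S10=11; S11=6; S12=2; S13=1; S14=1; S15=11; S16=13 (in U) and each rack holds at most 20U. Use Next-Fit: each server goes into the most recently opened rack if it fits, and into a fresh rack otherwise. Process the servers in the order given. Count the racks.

S1 (12U) → rack 1 (remaining 8U)
S2 (15U) → rack 2 (remaining 5U)
S3 (12U) → rack 3 (remaining 8U)
S4 (15U) → rack 4 (remaining 5U)
S5 (2U) → rack 4 (remaining 3U)
S6 (5U) → rack 5 (remaining 15U)
S7 (12U) → rack 5 (remaining 3U)
S8 (11U) → rack 6 (remaining 9U)
S9 (5U) → rack 6 (remaining 4U)
S10 (11U) → rack 7 (remaining 9U)
S11 (6U) → rack 7 (remaining 3U)
S12 (2U) → rack 7 (remaining 1U)
S13 (1U) → rack 7 (remaining 0U)
S14 (1U) → rack 8 (remaining 19U)
S15 (11U) → rack 8 (remaining 8U)
S16 (13U) → rack 9 (remaining 7U)

9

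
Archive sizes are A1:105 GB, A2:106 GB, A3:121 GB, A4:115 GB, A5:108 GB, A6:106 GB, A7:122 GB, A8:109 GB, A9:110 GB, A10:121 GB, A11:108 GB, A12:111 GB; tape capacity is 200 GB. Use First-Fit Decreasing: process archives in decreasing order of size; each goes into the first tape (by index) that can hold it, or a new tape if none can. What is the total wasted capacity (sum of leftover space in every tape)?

Sorted descending: 122, 121, 121, 115, 111, 110, 109, 108, 108, 106, 106, 105.
Put 122 GB in tape 1; 78 GB remain.
Put 121 GB in tape 2; 79 GB remain.
Put 121 GB in tape 3; 79 GB remain.
Put 115 GB in tape 4; 85 GB remain.
Put 111 GB in tape 5; 89 GB remain.
Put 110 GB in tape 6; 90 GB remain.
Put 109 GB in tape 7; 91 GB remain.
Put 108 GB in tape 8; 92 GB remain.
Put 108 GB in tape 9; 92 GB remain.
Put 106 GB in tape 10; 94 GB remain.
Put 106 GB in tape 11; 94 GB remain.
Put 105 GB in tape 12; 95 GB remain.
12 tapes × 200 GB = 2400 GB; used 1342 GB; unused 1058 GB.

1058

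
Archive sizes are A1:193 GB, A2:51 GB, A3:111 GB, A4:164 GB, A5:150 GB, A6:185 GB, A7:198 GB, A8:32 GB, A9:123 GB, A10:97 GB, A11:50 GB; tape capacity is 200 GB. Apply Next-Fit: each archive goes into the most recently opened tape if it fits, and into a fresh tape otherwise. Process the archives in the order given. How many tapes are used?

Put A1 (193 GB) in tape 1; 7 GB remain.
Put A2 (51 GB) in tape 2; 149 GB remain.
Put A3 (111 GB) in tape 2; 38 GB remain.
Put A4 (164 GB) in tape 3; 36 GB remain.
Put A5 (150 GB) in tape 4; 50 GB remain.
Put A6 (185 GB) in tape 5; 15 GB remain.
Put A7 (198 GB) in tape 6; 2 GB remain.
Put A8 (32 GB) in tape 7; 168 GB remain.
Put A9 (123 GB) in tape 7; 45 GB remain.
Put A10 (97 GB) in tape 8; 103 GB remain.
Put A11 (50 GB) in tape 8; 53 GB remain.

8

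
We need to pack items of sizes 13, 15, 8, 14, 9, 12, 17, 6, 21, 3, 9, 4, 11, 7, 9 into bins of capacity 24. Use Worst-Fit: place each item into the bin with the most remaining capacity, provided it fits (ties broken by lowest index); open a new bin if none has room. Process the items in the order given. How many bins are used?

8 bins

bin 1: place 13, 11 left
bin 2: place 15, 9 left
bin 1: place 8, 3 left
bin 3: place 14, 10 left
bin 3: place 9, 1 left
bin 4: place 12, 12 left
bin 5: place 17, 7 left
bin 4: place 6, 6 left
bin 6: place 21, 3 left
bin 2: place 3, 6 left
bin 7: place 9, 15 left
bin 7: place 4, 11 left
bin 7: place 11, 0 left
bin 5: place 7, 0 left
bin 8: place 9, 15 left
Final bins: [13,8] [15,3] [14,9] [12,6] [17,7] [21] [9,4,11] [9].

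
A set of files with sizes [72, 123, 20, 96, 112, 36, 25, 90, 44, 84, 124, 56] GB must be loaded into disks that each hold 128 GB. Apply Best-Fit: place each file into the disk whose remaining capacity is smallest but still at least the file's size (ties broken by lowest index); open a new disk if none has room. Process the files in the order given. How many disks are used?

Put 72 GB in disk 1; 56 GB remain.
Put 123 GB in disk 2; 5 GB remain.
Put 20 GB in disk 1; 36 GB remain.
Put 96 GB in disk 3; 32 GB remain.
Put 112 GB in disk 4; 16 GB remain.
Put 36 GB in disk 1; 0 GB remain.
Put 25 GB in disk 3; 7 GB remain.
Put 90 GB in disk 5; 38 GB remain.
Put 44 GB in disk 6; 84 GB remain.
Put 84 GB in disk 6; 0 GB remain.
Put 124 GB in disk 7; 4 GB remain.
Put 56 GB in disk 8; 72 GB remain.

8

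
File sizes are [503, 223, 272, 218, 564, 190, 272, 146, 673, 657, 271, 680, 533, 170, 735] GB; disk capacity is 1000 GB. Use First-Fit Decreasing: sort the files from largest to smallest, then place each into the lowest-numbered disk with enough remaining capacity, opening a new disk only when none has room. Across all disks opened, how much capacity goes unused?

Sorted descending: 735, 680, 673, 657, 564, 533, 503, 272, 272, 271, 223, 218, 190, 170, 146.
735 GB → disk 1 (remaining 265 GB)
680 GB → disk 2 (remaining 320 GB)
673 GB → disk 3 (remaining 327 GB)
657 GB → disk 4 (remaining 343 GB)
564 GB → disk 5 (remaining 436 GB)
533 GB → disk 6 (remaining 467 GB)
503 GB → disk 7 (remaining 497 GB)
272 GB → disk 2 (remaining 48 GB)
272 GB → disk 3 (remaining 55 GB)
271 GB → disk 4 (remaining 72 GB)
223 GB → disk 1 (remaining 42 GB)
218 GB → disk 5 (remaining 218 GB)
190 GB → disk 5 (remaining 28 GB)
170 GB → disk 6 (remaining 297 GB)
146 GB → disk 6 (remaining 151 GB)
7 disks × 1000 GB = 7000 GB; used 6107 GB; unused 893 GB.

893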